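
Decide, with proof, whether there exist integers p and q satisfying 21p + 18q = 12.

Since gcd(21, 18) = 3 and 12 = 3·4, Bézout's identity guarantees a solution.
Dividing through by 3 reduces the equation to 7p + 6q = 4.
Dividing repeatedly: 7 = 1·6 + 1, 6 = 6·1 + 0.
Unwinding: 1 = 7 − 1·6, i.e. 7·1 + 6·(-1) = 1.
Scaling by 4 gives the particular solution (p, q) = (4, -4).
Indeed 21·4 + 18·(-4) = 84 − 72 = 12.

p = 4, q = -4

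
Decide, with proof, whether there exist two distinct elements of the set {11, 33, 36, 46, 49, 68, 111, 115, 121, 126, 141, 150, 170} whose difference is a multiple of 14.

Two integers differ by a multiple of 14 exactly when they have the same residue mod 14. The residues are 11↦11, 33↦5, 36↦8, 46↦4, 49↦7, 68↦12, 111↦13, 115↦3, 121↦9, 126↦0, 141↦1, 150↦10, 170↦2.
All 13 residues are distinct, so no two elements differ by a multiple of 14.

No, no such pair exists.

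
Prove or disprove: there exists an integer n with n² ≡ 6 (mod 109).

No, no such integer exists.

Apply Euler's criterion with the prime 109: 6 is a quadratic residue iff 6^54 ≡ 1 (mod 109), and a non-residue iff it is ≡ −1.
Squaring successively (mod 109): 6^2 = 36 ≡ 36; 6^4 ≡ 36² = 1296 ≡ 97; 6^8 ≡ 97² = 9409 ≡ 35; 6^16 ≡ 35² = 1225 ≡ 26; 6^32 ≡ 26² = 676 ≡ 22.
Since 54 = 32 + 16 + 4 + 2, 6^54 ≡ 22 · 26 · 97 · 36; multiplying out mod 109: 22·26 = 572 ≡ 27, then 27·97 = 2619 ≡ 3, then 3·36 = 108 ≡ 108. Thus 6^54 ≡ 108 ≡ −1 (mod 109).
The value −1 means 6 is a non-residue modulo 109, so n² ≡ 6 (mod 109) is impossible.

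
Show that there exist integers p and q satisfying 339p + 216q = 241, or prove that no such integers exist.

There are no such integers.

Any value of 339p + 216q is a multiple of gcd(339, 216) = 3.
But 241 = 3·80 + 1, so 3 ∤ 241.
Hence no integers p, q satisfy the equation.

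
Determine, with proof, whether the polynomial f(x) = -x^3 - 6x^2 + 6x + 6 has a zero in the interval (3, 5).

The endpoint values f(3) = -57 and f(5) = -239 are both negative. Claim: f(x) < 0 for every x in (3, 5).
Shift to the endpoint 3: with x = 3 + u (0 < u < 2), one computes f(3 + u) = -u^3 - 15u^2 - 57u - 57.
All 4 nonzero coefficients of this polynomial in u are negative; hence for u > 0 the value is a sum of negative terms (the constant -57 among them).
Therefore f(x) < 0 throughout (3, 5), and f has no zero there.

No.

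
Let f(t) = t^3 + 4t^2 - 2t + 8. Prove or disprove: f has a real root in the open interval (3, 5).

f(3) = 65 and f(5) = 223, both positive, so a sign-change argument is unavailable; we show f keeps this sign on the whole interval.
Substitute t = 3 + u, where 0 < u < 2 on the interval. Expanding, f(3 + u) = u^3 + 13u^2 + 49u + 65.
All 4 nonzero coefficients of this polynomial in u are positive; hence for u > 0 the value is a sum of positive terms (the constant 65 among them).
So f is strictly positive on (3, 5); no root exists in the interval.

No.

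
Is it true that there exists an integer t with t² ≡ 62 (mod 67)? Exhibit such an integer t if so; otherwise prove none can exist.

Take t = 53. Then 53² = 2809 = 41·67 + 62, so 53² ≡ 62 (mod 67).

t = 53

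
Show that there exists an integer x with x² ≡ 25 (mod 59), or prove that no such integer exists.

Take x = 5. Then 5² = 25, and since 0 ≤ 25 < 59 this is already reduced: 5² ≡ 25 (mod 59).

x = 5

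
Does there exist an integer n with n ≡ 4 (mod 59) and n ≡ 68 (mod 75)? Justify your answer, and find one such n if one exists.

Since 59 and 75 share no common factor, CRT says the pair of congruences has a solution (unique mod 4425).
Any solution of the first congruence is n = 4 + 59t; substituting into the second, 59t ≡ 68 − 4 ≡ 64 (mod 75).
Since 59·14 = 826 = 11·75 + 1, the inverse of 59 mod 75 is 14.
Therefore t ≡ 14·64 = 896 ≡ 71 (mod 75).
With t = 71: n = 4 + 59·71 = 4193.
Check: 4193 mod 59 = 4, 4193 mod 75 = 68. ✓

n = 4193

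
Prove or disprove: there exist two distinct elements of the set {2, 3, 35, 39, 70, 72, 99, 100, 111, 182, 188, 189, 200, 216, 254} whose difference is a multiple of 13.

Yes: 35 and 100.

Reduce each element mod 13: 2↦2, 3↦3, 35↦9, 39↦0, 70↦5, 72↦7, 99↦8, 100↦9, 111↦7, 182↦0, 188↦6, 189↦7, 200↦5, 216↦8, 254↦7. The residue 9 repeats (at 35 and 100), and 100 − 35 = 65 = 5·13.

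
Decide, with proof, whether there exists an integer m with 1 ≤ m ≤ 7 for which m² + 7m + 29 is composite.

The values for m = 1, 2, …, 7 are 37, 47, 59, 73, 89, 107, 127, and each of these is prime.
So no value in the range makes the expression composite.

There is no such integer m in that range.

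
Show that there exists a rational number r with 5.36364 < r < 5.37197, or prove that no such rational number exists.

r = 102/19

Scale by 19: the interval becomes (101.90916, 102.06743), which contains the integer 102.
Hence 102/19 is a rational number with 5.36364 < 102/19 < 5.37197.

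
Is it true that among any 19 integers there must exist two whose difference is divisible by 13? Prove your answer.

There are exactly 13 possible remainders on division by 13.
Since 19 > 13, two of the 19 integers must share a residue class by the pigeonhole principle; call them a and b.
Then a ≡ b (mod 13), i.e. 13 ∣ (a − b).

Yes, this is always true.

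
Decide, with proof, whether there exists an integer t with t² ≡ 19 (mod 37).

There is no such integer.

37 is prime, so by Euler's criterion 19 is a square mod 37 iff 19^((37−1)/2) = 19^18 ≡ 1 (mod 37).
Repeated squaring mod 37: 19^2 = 361 ≡ 28; 19^4 ≡ 28² = 784 ≡ 7; 19^8 ≡ 7² = 49 ≡ 12; 19^16 ≡ 12² = 144 ≡ 33.
Since 18 = 16 + 2, 19^18 ≡ 33 · 28; multiplying out mod 37: 33·28 = 924 ≡ 36. Thus 19^18 ≡ 36 ≡ −1 (mod 37).
By Euler's criterion 19 is a quadratic non-residue mod 37: no t satisfies t² ≡ 19 (mod 37).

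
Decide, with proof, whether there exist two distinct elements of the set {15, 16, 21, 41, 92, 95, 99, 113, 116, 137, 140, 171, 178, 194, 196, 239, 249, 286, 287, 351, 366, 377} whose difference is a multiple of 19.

The pair (16, 92) works.

Reduce each element mod 19: 15↦15, 16↦16, 21↦2, 41↦3, 92↦16, 95↦0, 99↦4, 113↦18, 116↦2, 137↦4, 140↦7, 171↦0, 178↦7, 194↦4, 196↦6, 239↦11, 249↦2, 286↦1, 287↦2, 351↦9, 366↦5, 377↦16. The residue 16 repeats (at 16 and 92), and 92 − 16 = 76 = 4·19.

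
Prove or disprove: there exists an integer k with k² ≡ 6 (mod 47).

k = 10

Take k = 10. Then 10² = 100 = 2·47 + 6, so 10² ≡ 6 (mod 47).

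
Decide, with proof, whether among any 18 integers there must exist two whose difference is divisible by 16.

Each integer lies in one of the 16 residue classes modulo 16.
With 18 integers and only 16 classes, the pigeonhole principle forces two of them, say a and b, into the same class.
Equal remainders mean a − b ≡ 0 (mod 16), so 16 divides their difference.

True.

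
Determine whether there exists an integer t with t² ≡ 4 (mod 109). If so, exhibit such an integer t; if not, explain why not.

t = 2

Take t = 2. Then 2² = 4, and since 0 ≤ 4 < 109 this is already reduced: 2² ≡ 4 (mod 109).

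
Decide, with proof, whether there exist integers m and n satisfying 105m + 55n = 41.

gcd(105, 55) = 5, so every integer of the form 105m + 55n is a multiple of 5.
But 41 = 5·8 + 1, so 5 ∤ 41.
Therefore 105m + 55n = 41 has no solution in integers.

There are no such integers.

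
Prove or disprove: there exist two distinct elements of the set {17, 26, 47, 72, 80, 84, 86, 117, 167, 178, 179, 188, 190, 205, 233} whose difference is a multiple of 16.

Reduce each element modulo 16: 17↦1, 26↦10, 47↦15, 72↦8, 80↦0, 84↦4, 86↦6, 117↦5, 167↦7, 178↦2, 179↦3, 188↦12, 190↦14, 205↦13, 233↦9.
All 15 residues are distinct, so no two elements differ by a multiple of 16.

No such pair exists.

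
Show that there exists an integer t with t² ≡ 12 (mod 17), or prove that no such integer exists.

No such integer exists.

Computing t² mod 17 for t = 0, 1, …, 8 (enough, by the symmetry t ↦ 17 − t) gives 0, 1, 4, 9, 16, 8, 2, 15, 13.
So the quadratic residues mod 17 are {0, 1, 2, 4, 8, 9, 13, 15, 16}, and 12 is not among them.
Therefore t² ≡ 12 (mod 17) has no solution.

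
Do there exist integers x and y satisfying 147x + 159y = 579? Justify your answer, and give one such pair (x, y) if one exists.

Since gcd(147, 159) = 3 and 579 = 3·193, Bézout's identity guarantees a solution.
Dividing through by 3 reduces the equation to 49x + 53y = 193.
Euclidean algorithm: 53 = 1·49 + 4, 49 = 12·4 + 1, 4 = 4·1 + 0.
Unwinding: 1 = 49 − 12·4 = 49 − 12·(53 − 1·49) = −12·53 + 13·49, i.e. 49·13 + 53·(-12) = 1.
Scaling by 193 gives the particular solution (x, y) = (2509, -2316).
The general solution is x = 2509 + 53k, y = -2316 − 49k; taking k = -47 gives the smaller pair x = 18, y = -13.
Indeed 147·18 + 159·(-13) = 2646 − 2067 = 579.

x = 18, y = -13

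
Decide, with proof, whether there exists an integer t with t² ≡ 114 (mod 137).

No such integer exists.

137 is prime, so by Euler's criterion 114 is a square mod 137 iff 114^((137−1)/2) = 114^68 ≡ 1 (mod 137).
Squaring successively (mod 137): 114^2 = 12996 ≡ 118; 114^4 ≡ 118² = 13924 ≡ 87; 114^8 ≡ 87² = 7569 ≡ 34; 114^16 ≡ 34² = 1156 ≡ 60; 114^32 ≡ 60² = 3600 ≡ 38; 114^64 ≡ 38² = 1444 ≡ 74.
Since 68 = 64 + 4, 114^68 ≡ 74 · 87; multiplying out mod 137: 74·87 = 6438 ≡ 136. Thus 114^68 ≡ 136 ≡ −1 (mod 137).
By Euler's criterion 114 is a quadratic non-residue mod 137: no t satisfies t² ≡ 114 (mod 137).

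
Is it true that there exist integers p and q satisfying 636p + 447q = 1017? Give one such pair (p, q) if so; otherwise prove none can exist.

Every value of 636p + 447q is a multiple of gcd(636, 447) = 3; since 3 ∣ 1017, solutions exist.
Dividing through by 3 reduces the equation to 212p + 149q = 339.
Run the Euclidean algorithm on 212 and 149: 212 = 1·149 + 63, 149 = 2·63 + 23, 63 = 2·23 + 17, 23 = 1·17 + 6, 17 = 2·6 + 5, 6 = 1·5 + 1, 5 = 5·1 + 0.
Unwinding: 1 = 6 − 1·5 = 6 − (17 − 2·6) = −17 + 3·6 = −17 + 3·(23 − 1·17) = 3·23 − 4·17 = 3·23 − 4·(63 − 2·23) = −4·63 + 11·23 = −4·63 + 11·(149 − 2·63) = 11·149 − 26·63 = 11·149 − 26·(212 − 1·149) = −26·212 + 37·149, i.e. 212·(-26) + 149·37 = 1.
Times 339: 212·(-8814) + 149·12543 = 339, so (-8814, 12543) solves it.
Adding 60·149 to p and subtracting 60·212 from q gives the tidier solution (126, -177).
Check: 636·126 + 447·(-177) = 80136 − 79119 = 1017. ✓

p = 126, q = -177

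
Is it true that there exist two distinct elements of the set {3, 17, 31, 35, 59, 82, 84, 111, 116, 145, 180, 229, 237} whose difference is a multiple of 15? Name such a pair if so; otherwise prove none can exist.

No, no such pair exists.

Reduce each element modulo 15: 3↦3, 17↦2, 31↦1, 35↦5, 59↦14, 82↦7, 84↦9, 111↦6, 116↦11, 145↦10, 180↦0, 229↦4, 237↦12.
No residue repeats among the 13 elements, so no pair has difference ≡ 0 (mod 15).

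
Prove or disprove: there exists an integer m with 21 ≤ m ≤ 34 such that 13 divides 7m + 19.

Scanning upward from m = 21 gives 166, 173, 180, 187, 194, 201, none divisible by 13. Try m = 27: 7·27 + 19 = 208 = 16·13, which is divisible by 13.

m = 27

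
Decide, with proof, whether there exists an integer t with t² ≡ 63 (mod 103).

Take t = 75. Then 75² = 5625 = 54·103 + 63, so 75² ≡ 63 (mod 103).

t = 75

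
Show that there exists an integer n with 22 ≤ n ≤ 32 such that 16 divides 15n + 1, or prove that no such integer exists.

There is no such integer n in that range.

The values of 15n + 1 for n = 22, 23, …, 32 are 331, 346, 361, 376, 391, 406, 421, 436, 451, 466, 481; reduced mod 16 these are 11, 10, 9, 8, 7, 6, 5, 4, 3, 2, 1.
The residue 0 does not occur, so no n in [22, 32] makes 15n + 1 a multiple of 16.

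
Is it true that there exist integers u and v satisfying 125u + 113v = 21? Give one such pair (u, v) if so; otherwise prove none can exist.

u = 30, v = -33

125 and 113 are coprime, so 125u + 113v ranges over all of ℤ.
Dividing repeatedly: 125 = 1·113 + 12, 113 = 9·12 + 5, 12 = 2·5 + 2, 5 = 2·2 + 1, 2 = 2·1 + 0.
Working back up the chain: 1 = 5 − 2·2 = 5 − 2·(12 − 2·5) = −2·12 + 5·5 = −2·12 + 5·(113 − 9·12) = 5·113 − 47·12 = 5·113 − 47·(125 − 1·113) = −47·125 + 52·113. So 125·(-47) + 113·52 = 1.
Multiplying through by 21: u = (-47)·21 = -987, v = 52·21 = 1092 is a solution.
Adding 9·113 to u and subtracting 9·125 from v gives the tidier solution (30, -33).
Check: 125·30 + 113·(-33) = 3750 − 3729 = 21. ✓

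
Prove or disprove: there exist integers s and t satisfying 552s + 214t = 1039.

No such integers exist.

Any value of 552s + 214t is a multiple of gcd(552, 214) = 2.
But 1039 is not a multiple of 2 (it leaves remainder 1).
So the equation is unsolvable over ℤ.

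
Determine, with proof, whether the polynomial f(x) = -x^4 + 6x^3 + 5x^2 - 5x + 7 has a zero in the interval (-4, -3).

f(-4) = -533 and f(-3) = -176, both negative, so a sign-change argument is unavailable; we show f keeps this sign on the whole interval.
Substitute x = -3 − u, where 0 < u < 1 on the interval. Expanding, f(-3 − u) = -u^4 - 18u^3 - 103u^2 - 235u - 176.
All 5 nonzero coefficients of this polynomial in u are negative; hence for u > 0 the value is a sum of negative terms (the constant -176 among them).
Therefore f(x) < 0 throughout (-4, -3), and f has no zero there.

No.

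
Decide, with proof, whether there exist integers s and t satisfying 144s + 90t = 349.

There are no such integers.

gcd(144, 90) = 18, so every integer of the form 144s + 90t is a multiple of 18.
But 349 = 18·19 + 7, so 18 ∤ 349.
So the equation is unsolvable over ℤ.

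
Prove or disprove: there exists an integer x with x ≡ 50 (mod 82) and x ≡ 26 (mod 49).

x = 2182

Since 82 and 49 share no common factor, CRT says the pair of congruences has a solution (unique mod 4018).
Any solution of the first congruence is x = 50 + 82t; substituting into the second, 82t ≡ 26 − 50 ≡ 25 (mod 49).
82 ≡ 33 (mod 49), so this reads 33t ≡ 25 (mod 49). Note 33·3 = 99 ≡ 1 (mod 49) (as 99 − 1 = 2·49), so 33⁻¹ ≡ 3.
Multiplying by 3: t ≡ 3·25 = 75 ≡ 26 (mod 49).
Taking t = 26 gives x = 50 + 82·26 = 2182.
Indeed 2182 ≡ 50 (mod 82) and 2182 ≡ 26 (mod 49).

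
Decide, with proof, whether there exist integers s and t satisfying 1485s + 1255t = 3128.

Both 1485 and 1255 are divisible by gcd(1485, 1255) = 5, hence so is any combination 1485s + 1255t.
But 3128 = 5·625 + 3, so 5 ∤ 3128.
Hence no integers s, t satisfy the equation.

No, no such integers exist.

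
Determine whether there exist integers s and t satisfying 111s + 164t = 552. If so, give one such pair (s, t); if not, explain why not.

s = 36, t = -21

111 and 164 are coprime, so 111s + 164t ranges over all of ℤ.
Run the Euclidean algorithm on 164 and 111: 164 = 1·111 + 53, 111 = 2·53 + 5, 53 = 10·5 + 3, 5 = 1·3 + 2, 3 = 1·2 + 1, 2 = 2·1 + 0.
Unwinding: 1 = 3 − 1·2 = 3 − (5 − 1·3) = −5 + 2·3 = −5 + 2·(53 − 10·5) = 2·53 − 21·5 = 2·53 − 21·(111 − 2·53) = −21·111 + 44·53 = −21·111 + 44·(164 − 1·111) = 44·164 − 65·111, i.e. 111·(-65) + 164·44 = 1.
Multiplying through by 552: s = (-65)·552 = -35880, t = 44·552 = 24288 is a solution.
Adding 219·164 to s and subtracting 219·111 from t gives the tidier solution (36, -21).
Check: 111·36 + 164·(-21) = 3996 − 3444 = 552. ✓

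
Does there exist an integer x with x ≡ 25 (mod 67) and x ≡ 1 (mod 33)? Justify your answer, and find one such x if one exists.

x = 628

Since 67 and 33 share no common factor, CRT says the pair of congruences has a solution (unique mod 2211).
Write x = 25 + 67t and require 25 + 67t ≡ 1 (mod 33), i.e. 67t ≡ 9 (mod 33).
67 ≡ 1 (mod 33), so this reads 1t ≡ 9 (mod 33). So t ≡ 9 (mod 33).
With t = 9: x = 25 + 67·9 = 628.
Indeed 628 ≡ 25 (mod 67) and 628 ≡ 1 (mod 33).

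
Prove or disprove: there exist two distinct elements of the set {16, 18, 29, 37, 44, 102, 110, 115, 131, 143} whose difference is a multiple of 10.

Two integers differ by a multiple of 10 exactly when they have the same residue mod 10. The residues are 16↦6, 18↦8, 29↦9, 37↦7, 44↦4, 102↦2, 110↦0, 115↦5, 131↦1, 143↦3.
These 10 residues are pairwise different, hence no difference of two elements is divisible by 10.

No, no such pair exists.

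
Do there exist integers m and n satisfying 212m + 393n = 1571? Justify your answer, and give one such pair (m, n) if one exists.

Since gcd(212, 393) = 1, every integer is an integer combination of 212 and 393.
Run the Euclidean algorithm on 393 and 212: 393 = 1·212 + 181, 212 = 1·181 + 31, 181 = 5·31 + 26, 31 = 1·26 + 5, 26 = 5·5 + 1, 5 = 5·1 + 0.
Back-substituting, 1 = 26 − 5·5 = 26 − 5·(31 − 1·26) = −5·31 + 6·26 = −5·31 + 6·(181 − 5·31) = 6·181 − 35·31 = 6·181 − 35·(212 − 1·181) = −35·212 + 41·181 = −35·212 + 41·(393 − 1·212) = 41·393 − 76·212; that is, 212·(-76) + 393·41 = 1.
Times 1571: 212·(-119396) + 393·64411 = 1571, so (-119396, 64411) solves it.
The general solution is m = -119396 + 393k, n = 64411 − 212k; taking k = 304 gives the smaller pair m = 76, n = -37.
Check: 212·76 + 393·(-37) = 16112 − 14541 = 1571. ✓

m = 76, n = -37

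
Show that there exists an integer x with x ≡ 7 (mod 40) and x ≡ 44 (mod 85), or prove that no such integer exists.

gcd(40, 85) = 5. If x ≡ 7 (mod 40) and x ≡ 44 (mod 85), then x ≡ 7 (mod 5) and x ≡ 44 (mod 5).
These are incompatible: 7 − 44 = -37 is not divisible by 5.
Hence the system has no solution.

No such integer exists.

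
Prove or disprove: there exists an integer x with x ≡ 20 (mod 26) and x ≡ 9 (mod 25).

x = 384

gcd(26, 25) = 1, so the Chinese Remainder Theorem guarantees exactly one residue class mod 650 satisfying both.
Write x = 20 + 26t and require 20 + 26t ≡ 9 (mod 25), i.e. 26t ≡ 14 (mod 25).
26 ≡ 1 (mod 25), so this reads 1t ≡ 14 (mod 25). So t ≡ 14 (mod 25).
With t = 14: x = 20 + 26·14 = 384.
Verify: 384 = 14·26 + 20 and 384 = 15·25 + 9. ✓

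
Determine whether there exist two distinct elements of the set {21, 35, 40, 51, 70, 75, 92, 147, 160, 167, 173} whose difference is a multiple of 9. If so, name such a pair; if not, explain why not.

21 mod 9 = 3 and 75 mod 9 = 3, so 75 − 21 = 54 = 6·9.

Yes: 21 and 75.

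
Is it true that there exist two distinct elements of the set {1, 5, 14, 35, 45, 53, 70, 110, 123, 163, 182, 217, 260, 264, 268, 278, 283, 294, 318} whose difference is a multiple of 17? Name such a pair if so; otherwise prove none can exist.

The pair (1, 35) works.

1 mod 17 = 1 and 35 mod 17 = 1, so 35 − 1 = 34 = 2·17.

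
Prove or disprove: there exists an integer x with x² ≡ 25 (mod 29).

x = 24

x = 24 works: 24² = 576, and 576 − 25 = 551 = 19·29.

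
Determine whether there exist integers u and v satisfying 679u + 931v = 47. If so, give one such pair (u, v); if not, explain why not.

Any value of 679u + 931v is a multiple of gcd(679, 931) = 7.
However 47 leaves remainder 5 on division by 7.
So the equation is unsolvable over ℤ.

No such integers exist.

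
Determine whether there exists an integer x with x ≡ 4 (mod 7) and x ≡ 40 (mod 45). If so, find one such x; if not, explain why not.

x = 130

gcd(7, 45) = 1, so the Chinese Remainder Theorem guarantees exactly one residue class mod 315 satisfying both.
Any solution of the first congruence is x = 4 + 7t; substituting into the second, 7t ≡ 40 − 4 ≡ 36 (mod 45).
To invert 7 modulo 45: 45 = 6·7 + 3, 7 = 2·3 + 1, 3 = 3·1 + 0, and unwinding, 1 = 7 − 2·3 = 7 − 2·(45 − 6·7) = −2·45 + 13·7. Thus 7⁻¹ ≡ 13 (mod 45).
Therefore t ≡ 13·36 = 468 ≡ 18 (mod 45).
With t = 18: x = 4 + 7·18 = 130.
Check: 130 mod 7 = 4, 130 mod 45 = 40. ✓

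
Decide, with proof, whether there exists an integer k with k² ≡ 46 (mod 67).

67 is prime, so by Euler's criterion 46 is a square mod 67 iff 46^((67−1)/2) = 46^33 ≡ 1 (mod 67).
Repeated squaring mod 67: 46^2 = 2116 ≡ 39; 46^4 ≡ 39² = 1521 ≡ 47; 46^8 ≡ 47² = 2209 ≡ 65; 46^16 ≡ 65² = 4225 ≡ 4; 46^32 ≡ 4² = 16 ≡ 16.
Since 33 = 32 + 1, 46^33 ≡ 16 · 46; multiplying out mod 67: 16·46 = 736 ≡ 66. Thus 46^33 ≡ 66 ≡ −1 (mod 67).
By Euler's criterion 46 is a quadratic non-residue mod 67: no k satisfies k² ≡ 46 (mod 67).

There is no such integer.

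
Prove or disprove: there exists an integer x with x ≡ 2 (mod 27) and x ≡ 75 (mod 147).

No such integer exists.

Both moduli are multiples of 3 = gcd(27, 147), so any solution would satisfy x ≡ 2 and x ≡ 75 modulo 3 simultaneously.
But 2 mod 3 = 2 while 75 mod 3 = 0, a contradiction.
Hence the system has no solution.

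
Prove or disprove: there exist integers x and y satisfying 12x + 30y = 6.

Since gcd(12, 30) = 6 and 6 = 6·1, Bézout's identity guarantees a solution.
Dividing through by 6 reduces the equation to 2x + 5y = 1.
Run the Euclidean algorithm on 5 and 2: 5 = 2·2 + 1, 2 = 2·1 + 0.
Working back up the chain: 1 = 5 − 2·2. So 2·(-2) + 5·1 = 1.
This gives the solution x = -2, y = 1 directly.
Shifting by a multiple of (5, −2) keeps it a solution: x = -2 + 1·5 = 3, y = 1 − 1·2 = -1.
Check: 12·3 + 30·(-1) = 36 − 30 = 6. ✓

x = 3, y = -1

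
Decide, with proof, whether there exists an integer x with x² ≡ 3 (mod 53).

No such integer exists.

Apply Euler's criterion with the prime 53: 3 is a quadratic residue iff 3^26 ≡ 1 (mod 53), and a non-residue iff it is ≡ −1.
Squaring successively (mod 53): 3^2 = 9 ≡ 9; 3^4 ≡ 9² = 81 ≡ 28; 3^8 ≡ 28² = 784 ≡ 42; 3^16 ≡ 42² = 1764 ≡ 15.
Since 26 = 16 + 8 + 2, 3^26 ≡ 15 · 42 · 9; multiplying out mod 53: 15·42 = 630 ≡ 47, then 47·9 = 423 ≡ 52. Thus 3^26 ≡ 52 ≡ −1 (mod 53).
The value −1 means 3 is a non-residue modulo 53, so x² ≡ 3 (mod 53) is impossible.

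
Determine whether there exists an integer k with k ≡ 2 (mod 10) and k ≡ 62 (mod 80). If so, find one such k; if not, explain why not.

k = 62

The moduli are not coprime: gcd(10, 80) = 10. Compatibility requires 10 ∣ (62 − 2) = 60, which holds, so solutions exist.
Step through k = 2, 2 + 10, 2 + 2·10, …: the values 2, 12, 22, 32, 42, 52, 62 reduce mod 80 to 2, 12, 22, 32, 42, 52, 62. The value 62 hits 62.
Indeed 62 ≡ 2 (mod 10) and 62 ≡ 62 (mod 80).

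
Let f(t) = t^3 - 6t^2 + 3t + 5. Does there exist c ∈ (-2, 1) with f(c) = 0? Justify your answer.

Yes, f has a root in the interval.

f(-2) = -33 and f(1) = 3, which have opposite signs.
f is continuous everywhere (it is a polynomial), in particular on [-2, 1].
So by the Intermediate Value Theorem there is a c strictly between -2 and 1 with f(c) = 0.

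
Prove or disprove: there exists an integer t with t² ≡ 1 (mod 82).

Take t = 1. Then 1² = 1, and since 0 ≤ 1 < 82 this is already reduced: 1² ≡ 1 (mod 82).

t = 1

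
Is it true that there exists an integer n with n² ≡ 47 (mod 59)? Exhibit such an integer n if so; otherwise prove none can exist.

There is no such integer.

59 is prime, so by Euler's criterion 47 is a square mod 59 iff 47^((59−1)/2) = 47^29 ≡ 1 (mod 59).
Squaring successively (mod 59): 47^2 = 2209 ≡ 26; 47^4 ≡ 26² = 676 ≡ 27; 47^8 ≡ 27² = 729 ≡ 21; 47^16 ≡ 21² = 441 ≡ 28.
Since 29 = 16 + 8 + 4 + 1, 47^29 ≡ 28 · 21 · 27 · 47; multiplying out mod 59: 28·21 = 588 ≡ 57, then 57·27 = 1539 ≡ 5, then 5·47 = 235 ≡ 58. Thus 47^29 ≡ 58 ≡ −1 (mod 59).
The value −1 means 47 is a non-residue modulo 59, so n² ≡ 47 (mod 59) is impossible.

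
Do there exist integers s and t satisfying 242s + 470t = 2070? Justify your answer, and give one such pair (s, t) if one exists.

gcd(242, 470) = 2, and 2 divides 2070, so integer solutions exist.
Dividing through by 2 reduces the equation to 121s + 235t = 1035.
Euclidean algorithm: 235 = 1·121 + 114, 121 = 1·114 + 7, 114 = 16·7 + 2, 7 = 3·2 + 1, 2 = 2·1 + 0.
Working back up the chain: 1 = 7 − 3·2 = 7 − 3·(114 − 16·7) = −3·114 + 49·7 = −3·114 + 49·(121 − 1·114) = 49·121 − 52·114 = 49·121 − 52·(235 − 1·121) = −52·235 + 101·121. So 121·101 + 235·(-52) = 1.
Multiplying through by 1035: s = 101·1035 = 104535, t = (-52)·1035 = -53820 is a solution.
The general solution is s = 104535 + 235k, t = -53820 − 121k; taking k = -444 gives the smaller pair s = 195, t = -96.
Check: 242·195 + 470·(-96) = 47190 − 45120 = 2070. ✓

s = 195, t = -96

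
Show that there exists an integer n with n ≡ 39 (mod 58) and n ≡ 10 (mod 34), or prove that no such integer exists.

Reduce both congruences modulo 2, which divides 58 and 34: they say n ≡ 39 (mod 2) and n ≡ 10 (mod 2).
However 39 ≡ 1 and 10 ≡ 0 (mod 2), and 1 ≠ 0.
Therefore no such n exists.

No, no such integer exists.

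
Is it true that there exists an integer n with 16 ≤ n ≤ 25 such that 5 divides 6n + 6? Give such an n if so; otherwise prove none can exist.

Scanning upward from n = 16 gives 102, 108, 114, none divisible by 5. n = 19 works, since 6·19 + 6 = 120 = 24·5.

n = 19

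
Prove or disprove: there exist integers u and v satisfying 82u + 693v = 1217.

u = 74, v = -7

Since gcd(82, 693) = 1, every integer is an integer combination of 82 and 693.
Euclidean algorithm: 693 = 8·82 + 37, 82 = 2·37 + 8, 37 = 4·8 + 5, 8 = 1·5 + 3, 5 = 1·3 + 2, 3 = 1·2 + 1, 2 = 2·1 + 0.
Unwinding: 1 = 3 − 1·2 = 3 − (5 − 1·3) = −5 + 2·3 = −5 + 2·(8 − 1·5) = 2·8 − 3·5 = 2·8 − 3·(37 − 4·8) = −3·37 + 14·8 = −3·37 + 14·(82 − 2·37) = 14·82 − 31·37 = 14·82 − 31·(693 − 8·82) = −31·693 + 262·82, i.e. 82·262 + 693·(-31) = 1.
Scaling by 1217 gives the particular solution (u, v) = (318854, -37727).
Subtracting 460·693 from u and adding 460·82 to v gives the tidier solution (74, -7).
Check: 82·74 + 693·(-7) = 6068 − 4851 = 1217. ✓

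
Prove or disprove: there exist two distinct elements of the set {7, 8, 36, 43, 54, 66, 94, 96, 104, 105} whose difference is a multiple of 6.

Both 7 and 43 leave remainder 1 on division by 6; their difference 36 = 6·6 is a multiple of 6.

The pair (7, 43) works.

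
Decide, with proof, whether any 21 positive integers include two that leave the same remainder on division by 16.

True.

Each integer lies in one of the 16 residue classes modulo 16.
Since 21 > 16, two of the 21 integers must share a residue class by the pigeonhole principle; call them a and b.
So a and b have equal remainders mod 16, which is exactly what was to be shown.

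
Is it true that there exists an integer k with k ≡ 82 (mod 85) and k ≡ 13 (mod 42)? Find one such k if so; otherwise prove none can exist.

gcd(85, 42) = 1, so the Chinese Remainder Theorem guarantees exactly one residue class mod 3570 satisfying both.
Any solution of the first congruence is k = 82 + 85t; substituting into the second, 85t ≡ 13 − 82 ≡ 15 (mod 42).
85 ≡ 1 (mod 42), so this reads 1t ≡ 15 (mod 42). So t ≡ 15 (mod 42).
With t = 15: k = 82 + 85·15 = 1357.
Verify: 1357 = 15·85 + 82 and 1357 = 32·42 + 13. ✓

k = 1357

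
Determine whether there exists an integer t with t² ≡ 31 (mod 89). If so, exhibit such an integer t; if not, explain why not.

No such integer exists.

89 is prime, so by Euler's criterion 31 is a square mod 89 iff 31^((89−1)/2) = 31^44 ≡ 1 (mod 89).
Repeated squaring mod 89: 31^2 = 961 ≡ 71; 31^4 ≡ 71² = 5041 ≡ 57; 31^8 ≡ 57² = 3249 ≡ 45; 31^16 ≡ 45² = 2025 ≡ 67; 31^32 ≡ 67² = 4489 ≡ 39.
Since 44 = 32 + 8 + 4, 31^44 ≡ 39 · 45 · 57; multiplying out mod 89: 39·45 = 1755 ≡ 64, then 64·57 = 3648 ≡ 88. Thus 31^44 ≡ 88 ≡ −1 (mod 89).
By Euler's criterion 31 is a quadratic non-residue mod 89: no t satisfies t² ≡ 31 (mod 89).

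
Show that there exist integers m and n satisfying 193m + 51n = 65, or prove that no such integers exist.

Since gcd(193, 51) = 1, every integer is an integer combination of 193 and 51.
Dividing repeatedly: 193 = 3·51 + 40, 51 = 1·40 + 11, 40 = 3·11 + 7, 11 = 1·7 + 4, 7 = 1·4 + 3, 4 = 1·3 + 1, 3 = 3·1 + 0.
Working back up the chain: 1 = 4 − 1·3 = 4 − (7 − 1·4) = −7 + 2·4 = −7 + 2·(11 − 1·7) = 2·11 − 3·7 = 2·11 − 3·(40 − 3·11) = −3·40 + 11·11 = −3·40 + 11·(51 − 1·40) = 11·51 − 14·40 = 11·51 − 14·(193 − 3·51) = −14·193 + 53·51. So 193·(-14) + 51·53 = 1.
Times 65: 193·(-910) + 51·3445 = 65, so (-910, 3445) solves it.
Adding 18·51 to m and subtracting 18·193 from n gives the tidier solution (8, -29).
Check: 193·8 + 51·(-29) = 1544 − 1479 = 65. ✓

m = 8, n = -29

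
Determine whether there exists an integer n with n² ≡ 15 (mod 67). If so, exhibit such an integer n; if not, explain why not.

n = 45

n = 45 works: 45² = 2025, and 2025 − 15 = 2010 = 30·67.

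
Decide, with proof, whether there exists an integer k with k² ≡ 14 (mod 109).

No such integer exists.

Apply Euler's criterion with the prime 109: 14 is a quadratic residue iff 14^54 ≡ 1 (mod 109), and a non-residue iff it is ≡ −1.
Squaring successively (mod 109): 14^2 = 196 ≡ 87; 14^4 ≡ 87² = 7569 ≡ 48; 14^8 ≡ 48² = 2304 ≡ 15; 14^16 ≡ 15² = 225 ≡ 7; 14^32 ≡ 7² = 49 ≡ 49.
Since 54 = 32 + 16 + 4 + 2, 14^54 ≡ 49 · 7 · 48 · 87; multiplying out mod 109: 49·7 = 343 ≡ 16, then 16·48 = 768 ≡ 5, then 5·87 = 435 ≡ 108. Thus 14^54 ≡ 108 ≡ −1 (mod 109).
The value −1 means 14 is a non-residue modulo 109, so k² ≡ 14 (mod 109) is impossible.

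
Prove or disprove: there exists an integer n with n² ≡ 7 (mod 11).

Squares mod 11 repeat after n = 5 (as (−n)² = n²); for n = 0..5 they are 0, 1, 4, 9, 5, 3.
So the quadratic residues mod 11 are {0, 1, 3, 4, 5, 9}, and 7 is not among them.
Hence no integer n has n² ≡ 7 (mod 11).

There is no such integer.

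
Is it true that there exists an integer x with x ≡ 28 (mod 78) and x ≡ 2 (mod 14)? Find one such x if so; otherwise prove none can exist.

Here gcd(78, 14) = 2, and both 28 and 2 leave remainder 0 mod 2, so the system is consistent.
Step through x = 28, 28 + 78, 28 + 2·78, …: the values 28, 106, 184 reduce mod 14 to 0, 8, 2. The value 184 hits 2.
Check: 184 mod 78 = 28, 184 mod 14 = 2. ✓

x = 184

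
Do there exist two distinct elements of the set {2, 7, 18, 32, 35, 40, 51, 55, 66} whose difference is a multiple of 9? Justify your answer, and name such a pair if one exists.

No such pair exists.

Two integers differ by a multiple of 9 exactly when they have the same residue mod 9. The residues are 2↦2, 7↦7, 18↦0, 32↦5, 35↦8, 40↦4, 51↦6, 55↦1, 66↦3.
No residue repeats among the 9 elements, so no pair has difference ≡ 0 (mod 9).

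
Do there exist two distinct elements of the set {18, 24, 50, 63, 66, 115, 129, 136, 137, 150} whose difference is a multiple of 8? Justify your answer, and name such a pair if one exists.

18 mod 8 = 2 and 50 mod 8 = 2, so 50 − 18 = 32 = 4·8.

Yes: 18 and 50.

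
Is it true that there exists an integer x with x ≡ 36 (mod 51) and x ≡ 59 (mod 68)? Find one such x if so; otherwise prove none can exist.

Both moduli are multiples of 17 = gcd(51, 68), so any solution would satisfy x ≡ 36 and x ≡ 59 modulo 17 simultaneously.
However 36 ≡ 2 and 59 ≡ 8 (mod 17), and 2 ≠ 8.
So no integer satisfies both congruences.

No, no such integer exists.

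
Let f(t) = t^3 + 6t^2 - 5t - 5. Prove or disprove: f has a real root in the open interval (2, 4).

The endpoint values f(2) = 17 and f(4) = 135 are both positive. Claim: f(t) > 0 for every t in (2, 4).
Substitute t = 2 + u, where 0 < u < 2 on the interval. Expanding, f(2 + u) = u^3 + 12u^2 + 31u + 17.
The nonzero coefficients here are all positive, so for u > 0 every term is positive (or zero), and the constant term 17 is strictly positive.
So f is strictly positive on (2, 4); no root exists in the interval.

No such root exists.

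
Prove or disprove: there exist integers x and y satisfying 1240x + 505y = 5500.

x = 81, y = -188

Every value of 1240x + 505y is a multiple of gcd(1240, 505) = 5; since 5 ∣ 5500, solutions exist.
Dividing through by 5 reduces the equation to 248x + 101y = 1100.
Euclidean algorithm: 248 = 2·101 + 46, 101 = 2·46 + 9, 46 = 5·9 + 1, 9 = 9·1 + 0.
Working back up the chain: 1 = 46 − 5·9 = 46 − 5·(101 − 2·46) = −5·101 + 11·46 = −5·101 + 11·(248 − 2·101) = 11·248 − 27·101. So 248·11 + 101·(-27) = 1.
Times 1100: 248·12100 + 101·(-29700) = 1100, so (12100, -29700) solves it.
Shifting by a multiple of (101, −248) keeps it a solution: x = 12100 − 119·101 = 81, y = -29700 + 119·248 = -188.
Indeed 1240·81 + 505·(-188) = 100440 − 94940 = 5500.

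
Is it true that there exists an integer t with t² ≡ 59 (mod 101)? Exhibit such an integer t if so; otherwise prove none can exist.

No such integer exists.

101 is prime, so by Euler's criterion 59 is a square mod 101 iff 59^((101−1)/2) = 59^50 ≡ 1 (mod 101).
Repeated squaring mod 101: 59^2 = 3481 ≡ 47; 59^4 ≡ 47² = 2209 ≡ 88; 59^8 ≡ 88² = 7744 ≡ 68; 59^16 ≡ 68² = 4624 ≡ 79; 59^32 ≡ 79² = 6241 ≡ 80.
Since 50 = 32 + 16 + 2, 59^50 ≡ 80 · 79 · 47; multiplying out mod 101: 80·79 = 6320 ≡ 58, then 58·47 = 2726 ≡ 100. Thus 59^50 ≡ 100 ≡ −1 (mod 101).
The value −1 means 59 is a non-residue modulo 101, so t² ≡ 59 (mod 101) is impossible.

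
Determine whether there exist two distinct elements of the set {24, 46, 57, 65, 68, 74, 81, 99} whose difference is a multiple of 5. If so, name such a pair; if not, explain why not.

24 mod 5 = 4 and 74 mod 5 = 4, so 74 − 24 = 50 = 10·5.

Yes: 24 and 74.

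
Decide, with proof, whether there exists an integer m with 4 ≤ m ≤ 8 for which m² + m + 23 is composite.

At m = 8: 8² + 8 + 23 = 95 = 5·19, which is composite.

m = 8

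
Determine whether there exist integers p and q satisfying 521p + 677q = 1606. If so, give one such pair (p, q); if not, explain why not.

p = 415, q = -317

Since gcd(521, 677) = 1, every integer is an integer combination of 521 and 677.
Run the Euclidean algorithm on 677 and 521: 677 = 1·521 + 156, 521 = 3·156 + 53, 156 = 2·53 + 50, 53 = 1·50 + 3, 50 = 16·3 + 2, 3 = 1·2 + 1, 2 = 2·1 + 0.
Back-substituting, 1 = 3 − 1·2 = 3 − (50 − 16·3) = −50 + 17·3 = −50 + 17·(53 − 1·50) = 17·53 − 18·50 = 17·53 − 18·(156 − 2·53) = −18·156 + 53·53 = −18·156 + 53·(521 − 3·156) = 53·521 − 177·156 = 53·521 − 177·(677 − 1·521) = −177·677 + 230·521; that is, 521·230 + 677·(-177) = 1.
Times 1606: 521·369380 + 677·(-284262) = 1606, so (369380, -284262) solves it.
The general solution is p = 369380 + 677k, q = -284262 − 521k; taking k = -545 gives the smaller pair p = 415, q = -317.
Check: 521·415 + 677·(-317) = 216215 − 214609 = 1606. ✓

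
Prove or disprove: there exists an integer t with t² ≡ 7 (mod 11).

There is no such integer.

Squares mod 11 repeat after t = 5 (as (−t)² = t²); for t = 0..5 they are 0, 1, 4, 9, 5, 3.
So the quadratic residues mod 11 are {0, 1, 3, 4, 5, 9}, and 7 is not among them.
Therefore t² ≡ 7 (mod 11) has no solution.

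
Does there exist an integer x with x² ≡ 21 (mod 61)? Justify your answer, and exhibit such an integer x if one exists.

61 is prime, so by Euler's criterion 21 is a square mod 61 iff 21^((61−1)/2) = 21^30 ≡ 1 (mod 61).
Repeated squaring mod 61: 21^2 = 441 ≡ 14; 21^4 ≡ 14² = 196 ≡ 13; 21^8 ≡ 13² = 169 ≡ 47; 21^16 ≡ 47² = 2209 ≡ 13.
Since 30 = 16 + 8 + 4 + 2, 21^30 ≡ 13 · 47 · 13 · 14; multiplying out mod 61: 13·47 = 611 ≡ 1, then 1·13 = 13 ≡ 13, then 13·14 = 182 ≡ 60. Thus 21^30 ≡ 60 ≡ −1 (mod 61).
The value −1 means 21 is a non-residue modulo 61, so x² ≡ 21 (mod 61) is impossible.

There is no such integer.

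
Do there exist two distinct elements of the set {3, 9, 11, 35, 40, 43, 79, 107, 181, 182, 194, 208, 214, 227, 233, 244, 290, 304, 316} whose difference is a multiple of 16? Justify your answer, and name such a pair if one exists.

3 mod 16 = 3 and 35 mod 16 = 3, so 35 − 3 = 32 = 2·16.

3 and 35 are such a pair.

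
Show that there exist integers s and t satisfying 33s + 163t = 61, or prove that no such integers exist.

Since gcd(33, 163) = 1, every integer is an integer combination of 33 and 163.
Euclidean algorithm: 163 = 4·33 + 31, 33 = 1·31 + 2, 31 = 15·2 + 1, 2 = 2·1 + 0.
Working back up the chain: 1 = 31 − 15·2 = 31 − 15·(33 − 1·31) = −15·33 + 16·31 = −15·33 + 16·(163 − 4·33) = 16·163 − 79·33. So 33·(-79) + 163·16 = 1.
Multiplying through by 61: s = (-79)·61 = -4819, t = 16·61 = 976 is a solution.
Shifting by a multiple of (163, −33) keeps it a solution: s = -4819 + 30·163 = 71, t = 976 − 30·33 = -14.
Indeed 33·71 + 163·(-14) = 2343 − 2282 = 61.

s = 71, t = -14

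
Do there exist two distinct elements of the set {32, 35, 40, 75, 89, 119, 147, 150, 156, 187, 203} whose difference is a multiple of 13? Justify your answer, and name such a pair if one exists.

Two integers differ by a multiple of 13 exactly when they have the same residue mod 13. The residues are 32↦6, 35↦9, 40↦1, 75↦10, 89↦11, 119↦2, 147↦4, 150↦7, 156↦0, 187↦5, 203↦8.
All 11 residues are distinct, so no two elements differ by a multiple of 13.

No such pair exists.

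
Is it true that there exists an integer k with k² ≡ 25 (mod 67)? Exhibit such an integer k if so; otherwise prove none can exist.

k = 62 works: 62² = 3844, and 3844 − 25 = 3819 = 57·67.

k = 62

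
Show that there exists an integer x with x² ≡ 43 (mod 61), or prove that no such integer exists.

No such integer exists.

Apply Euler's criterion with the prime 61: 43 is a quadratic residue iff 43^30 ≡ 1 (mod 61), and a non-residue iff it is ≡ −1.
Repeated squaring mod 61: 43^2 = 1849 ≡ 19; 43^4 ≡ 19² = 361 ≡ 56; 43^8 ≡ 56² = 3136 ≡ 25; 43^16 ≡ 25² = 625 ≡ 15.
Since 30 = 16 + 8 + 4 + 2, 43^30 ≡ 15 · 25 · 56 · 19; multiplying out mod 61: 15·25 = 375 ≡ 9, then 9·56 = 504 ≡ 16, then 16·19 = 304 ≡ 60. Thus 43^30 ≡ 60 ≡ −1 (mod 61).
By Euler's criterion 43 is a quadratic non-residue mod 61: no x satisfies x² ≡ 43 (mod 61).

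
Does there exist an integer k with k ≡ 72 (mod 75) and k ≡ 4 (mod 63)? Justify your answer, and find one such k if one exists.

No such integer exists.

gcd(75, 63) = 3. If k ≡ 72 (mod 75) and k ≡ 4 (mod 63), then k ≡ 72 (mod 3) and k ≡ 4 (mod 3).
These are incompatible: 72 − 4 = 68 is not divisible by 3.
So no integer satisfies both congruences.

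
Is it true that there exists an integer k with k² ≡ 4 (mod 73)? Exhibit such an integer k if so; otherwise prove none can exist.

k = 71

k = 71 works: 71² = 5041, and 5041 − 4 = 5037 = 69·73.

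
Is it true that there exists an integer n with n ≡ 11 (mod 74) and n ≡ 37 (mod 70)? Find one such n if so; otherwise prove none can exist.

gcd(74, 70) = 2. A simultaneous solution exists iff 11 ≡ 37 (mod 2); here 11 mod 2 = 1 = 37 mod 2, so it does.
Put n = 11 + 74t, so we need 74t ≡ 26 (mod 70), equivalently (divide by 2) 37t ≡ 13 (mod 35).
37 ≡ 2 (mod 35), so this reads 2t ≡ 13 (mod 35). Note 2·18 = 36 ≡ 1 (mod 35) (as 36 − 1 = 1·35), so 2⁻¹ ≡ 18.
Multiplying by 18: t ≡ 18·13 = 234 ≡ 24 (mod 35).
Then n = 11 + 74·24 = 1787.
Check: 1787 mod 74 = 11, 1787 mod 70 = 37. ✓

n = 1787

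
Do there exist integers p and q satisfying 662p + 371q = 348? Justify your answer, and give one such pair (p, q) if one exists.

p = 311, q = -554

662 and 371 are coprime, so 662p + 371q ranges over all of ℤ.
Dividing repeatedly: 662 = 1·371 + 291, 371 = 1·291 + 80, 291 = 3·80 + 51, 80 = 1·51 + 29, 51 = 1·29 + 22, 29 = 1·22 + 7, 22 = 3·7 + 1, 7 = 7·1 + 0.
Unwinding: 1 = 22 − 3·7 = 22 − 3·(29 − 1·22) = −3·29 + 4·22 = −3·29 + 4·(51 − 1·29) = 4·51 − 7·29 = 4·51 − 7·(80 − 1·51) = −7·80 + 11·51 = −7·80 + 11·(291 − 3·80) = 11·291 − 40·80 = 11·291 − 40·(371 − 1·291) = −40·371 + 51·291 = −40·371 + 51·(662 − 1·371) = 51·662 − 91·371, i.e. 662·51 + 371·(-91) = 1.
Times 348: 662·17748 + 371·(-31668) = 348, so (17748, -31668) solves it.
Shifting by a multiple of (371, −662) keeps it a solution: p = 17748 − 47·371 = 311, q = -31668 + 47·662 = -554.
Indeed 662·311 + 371·(-554) = 205882 − 205534 = 348.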